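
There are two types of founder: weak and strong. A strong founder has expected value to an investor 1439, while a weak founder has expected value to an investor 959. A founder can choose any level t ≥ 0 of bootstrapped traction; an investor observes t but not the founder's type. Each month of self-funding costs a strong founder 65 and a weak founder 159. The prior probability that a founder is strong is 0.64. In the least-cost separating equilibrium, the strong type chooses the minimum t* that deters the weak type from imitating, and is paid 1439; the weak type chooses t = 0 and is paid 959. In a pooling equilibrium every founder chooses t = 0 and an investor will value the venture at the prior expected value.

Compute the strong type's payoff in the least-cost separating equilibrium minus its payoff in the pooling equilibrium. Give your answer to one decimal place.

-23.4

Least-cost separating signal: t* solves 959 = 1439 − 159·t*, so t* = (1439 − 959)/159 ≈ 3.0189.
Strong type's separating payoff: 1439 − 65 × t* = 1439 − 65 × (1439 − 959)/159 = 1439 − 31200/159 ≈ 1242.774.
Pooling payoff: 0.64 × 1439 + 0.36 × 959 = 1266.2.
Difference: 1242.774 − 1266.2 = -23.426, i.e. -23.4 to one decimal place.
The strong type would prefer the pooling outcome.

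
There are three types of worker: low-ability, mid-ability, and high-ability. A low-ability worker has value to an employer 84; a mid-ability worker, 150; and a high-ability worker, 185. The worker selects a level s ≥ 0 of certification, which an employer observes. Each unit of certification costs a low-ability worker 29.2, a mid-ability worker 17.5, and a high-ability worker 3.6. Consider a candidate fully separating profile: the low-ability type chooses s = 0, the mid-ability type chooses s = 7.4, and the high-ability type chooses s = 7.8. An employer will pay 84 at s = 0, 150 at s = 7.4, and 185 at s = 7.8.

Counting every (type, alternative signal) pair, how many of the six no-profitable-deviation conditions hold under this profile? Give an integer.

Low-ability (own payoff 84): to s=7.4 gives 150 − 29.2×7.4 = -66.08 → no gain ✓; to s=7.8 gives 185 − 29.2×7.8 = -42.76 → no gain ✓.
High-ability (own payoff 185 − 3.6×7.8 = 156.92): to s=0 gives 84 → no gain ✓; to s=7.4 gives 150 − 3.6×7.4 = 123.36 → no gain ✓.
Mid-ability (own payoff 150 − 17.5×7.4 = 20.5): to s=0 gives 84 → profitable ✗; to s=7.8 gives 185 − 17.5×7.8 = 48.5 → profitable ✗.
4 of the 6 constraints hold; not an equilibrium.

4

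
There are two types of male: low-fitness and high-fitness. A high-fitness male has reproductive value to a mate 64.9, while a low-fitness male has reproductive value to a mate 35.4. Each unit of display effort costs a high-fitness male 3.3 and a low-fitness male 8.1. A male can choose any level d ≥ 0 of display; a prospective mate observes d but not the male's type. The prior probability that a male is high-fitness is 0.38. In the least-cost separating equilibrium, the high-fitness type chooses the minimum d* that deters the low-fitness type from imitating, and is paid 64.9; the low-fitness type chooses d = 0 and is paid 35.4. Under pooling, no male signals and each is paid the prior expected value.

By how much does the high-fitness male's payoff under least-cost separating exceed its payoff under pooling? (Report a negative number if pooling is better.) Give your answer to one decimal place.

6.3

Least-cost separating signal: d* solves 35.4 = 64.9 − 8.1·d*, so d* = (64.9 − 35.4)/8.1 ≈ 3.6420.
High-fitness type's separating payoff: 64.9 − 3.3 × d* = 64.9 − 3.3 × (64.9 − 35.4)/8.1 = 64.9 − 97.35/8.1 ≈ 52.881.
Pooling payoff: 0.38 × 64.9 + 0.62 × 35.4 = 46.61.
Difference: 52.881 − 46.61 = 6.271, i.e. 6.3 to one decimal place.
The high-fitness type prefers to separate.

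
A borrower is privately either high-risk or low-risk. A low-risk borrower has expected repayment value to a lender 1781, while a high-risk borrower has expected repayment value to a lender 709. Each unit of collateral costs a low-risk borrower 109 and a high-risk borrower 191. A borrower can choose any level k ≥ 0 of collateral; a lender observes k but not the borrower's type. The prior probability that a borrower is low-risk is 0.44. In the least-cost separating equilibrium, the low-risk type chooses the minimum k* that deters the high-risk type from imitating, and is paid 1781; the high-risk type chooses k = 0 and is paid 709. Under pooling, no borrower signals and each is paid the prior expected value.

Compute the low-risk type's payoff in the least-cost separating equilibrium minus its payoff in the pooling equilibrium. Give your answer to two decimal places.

-11.45

Least-cost separating signal: k* solves 709 = 1781 − 191·k*, so k* = (1781 − 709)/191 ≈ 5.6126.
Low-risk type's separating payoff: 1781 − 109 × k* = 1781 − 109 × (1781 − 709)/191 = 1781 − 116848/191 ≈ 1169.2304.
Pooling payoff: 0.44 × 1781 + 0.56 × 709 = 1180.68.
Difference: 1169.2304 − 1180.68 = -11.4496, i.e. -11.45 to two decimal places.
The low-risk type would prefer the pooling outcome.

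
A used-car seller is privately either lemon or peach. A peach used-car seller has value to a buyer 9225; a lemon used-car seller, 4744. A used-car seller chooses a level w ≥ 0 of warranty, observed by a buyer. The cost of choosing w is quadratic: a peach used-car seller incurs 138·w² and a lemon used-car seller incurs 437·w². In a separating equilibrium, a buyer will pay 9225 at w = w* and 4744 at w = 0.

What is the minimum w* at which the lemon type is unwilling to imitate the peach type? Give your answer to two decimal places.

3.20

The lemon type at w = 0 receives 4744; imitating at w* yields 9225 − 437·w*².
Indifference: 4744 = 9225 − 437·w*², so w*² = (9225 − 4744) / 437 ≈ 10.2540.
w* = √10.2540 ≈ 3.20.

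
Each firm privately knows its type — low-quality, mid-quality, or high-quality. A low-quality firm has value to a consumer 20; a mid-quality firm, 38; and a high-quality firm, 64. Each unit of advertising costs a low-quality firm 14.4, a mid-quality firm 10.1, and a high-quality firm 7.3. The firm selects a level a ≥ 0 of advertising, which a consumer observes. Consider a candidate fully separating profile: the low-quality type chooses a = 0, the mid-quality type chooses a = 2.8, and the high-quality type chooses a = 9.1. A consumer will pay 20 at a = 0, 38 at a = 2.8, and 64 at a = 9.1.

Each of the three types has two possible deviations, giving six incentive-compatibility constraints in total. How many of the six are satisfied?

3

High-quality (own payoff 64 − 7.3×9.1 = -2.43): to a=0 gives 20 → profitable ✗; to a=2.8 gives 38 − 7.3×2.8 = 17.56 → profitable ✗.
Low-quality (own payoff 20): to a=2.8 gives 38 − 14.4×2.8 = -2.32 → no gain ✓; to a=9.1 gives 64 − 14.4×9.1 = -67.04 → no gain ✓.
Mid-quality (own payoff 38 − 10.1×2.8 = 9.72): to a=0 gives 20 → profitable ✗; to a=9.1 gives 64 − 10.1×9.1 = -27.91 → no gain ✓.
3 of the 6 constraints hold; not an equilibrium.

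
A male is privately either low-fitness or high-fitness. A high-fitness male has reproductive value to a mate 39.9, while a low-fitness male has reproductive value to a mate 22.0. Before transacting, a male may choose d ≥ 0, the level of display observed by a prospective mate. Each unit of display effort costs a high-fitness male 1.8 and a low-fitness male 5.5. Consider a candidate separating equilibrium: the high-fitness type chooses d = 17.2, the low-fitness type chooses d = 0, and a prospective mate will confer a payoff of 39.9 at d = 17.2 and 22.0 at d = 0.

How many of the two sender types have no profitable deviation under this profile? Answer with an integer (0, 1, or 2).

High-fitness type: signal → 39.9 − 1.8 × 17.2 = 8.94; deviate to 0 → 22.0. IC fails (8.94 < 22.0).
Low-fitness type: stay at 0 → 22.0; mimic → 39.9 − 5.5 × 17.2 = -54.7. IC holds (22.0 ≥ -54.7).
1 of 2 constraints hold, so this profile is not an equilibrium.

1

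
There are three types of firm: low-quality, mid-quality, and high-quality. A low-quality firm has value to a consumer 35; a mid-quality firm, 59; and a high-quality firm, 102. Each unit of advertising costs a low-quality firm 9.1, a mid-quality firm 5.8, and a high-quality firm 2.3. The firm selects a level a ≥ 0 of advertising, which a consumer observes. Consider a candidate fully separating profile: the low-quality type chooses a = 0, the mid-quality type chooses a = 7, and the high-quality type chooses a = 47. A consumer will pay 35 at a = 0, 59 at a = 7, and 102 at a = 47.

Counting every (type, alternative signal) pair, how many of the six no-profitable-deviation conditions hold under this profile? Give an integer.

3

High-quality (own payoff 102 − 2.3×47 = -6.1): to a=0 gives 35 → profitable ✗; to a=7 gives 59 − 2.3×7 = 42.9 → profitable ✗.
Mid-quality (own payoff 59 − 5.8×7 = 18.4): to a=0 gives 35 → profitable ✗; to a=47 gives 102 − 5.8×47 = -170.6 → no gain ✓.
Low-quality (own payoff 35): to a=7 gives 59 − 9.1×7 = -4.7 → no gain ✓; to a=47 gives 102 − 9.1×47 = -325.7 → no gain ✓.
3 of the 6 constraints hold; not an equilibrium.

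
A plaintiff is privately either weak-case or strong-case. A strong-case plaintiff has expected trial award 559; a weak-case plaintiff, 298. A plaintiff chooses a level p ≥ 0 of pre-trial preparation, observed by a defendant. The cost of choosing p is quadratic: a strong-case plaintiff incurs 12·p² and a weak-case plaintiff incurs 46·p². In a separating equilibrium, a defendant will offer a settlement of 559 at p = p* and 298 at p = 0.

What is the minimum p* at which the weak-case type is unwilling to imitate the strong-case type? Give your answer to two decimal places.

The weak-case type at p = 0 receives 298; imitating at p* yields 559 − 46·p*².
Indifference: 298 = 559 − 46·p*², so p*² = (559 − 298) / 46 ≈ 5.6739.
p* = √5.6739 ≈ 2.38.

2.38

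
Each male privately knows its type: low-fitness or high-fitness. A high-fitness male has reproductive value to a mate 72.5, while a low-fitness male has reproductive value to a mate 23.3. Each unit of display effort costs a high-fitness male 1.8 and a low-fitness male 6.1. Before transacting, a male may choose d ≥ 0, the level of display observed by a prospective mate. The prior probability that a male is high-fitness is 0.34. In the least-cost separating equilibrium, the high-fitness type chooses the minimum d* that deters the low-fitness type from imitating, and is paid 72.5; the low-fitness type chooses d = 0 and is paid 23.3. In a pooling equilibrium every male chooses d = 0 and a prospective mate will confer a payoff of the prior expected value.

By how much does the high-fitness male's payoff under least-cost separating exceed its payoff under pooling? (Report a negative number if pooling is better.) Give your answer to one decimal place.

Least-cost separating signal: d* solves 23.3 = 72.5 − 6.1·d*, so d* = (72.5 − 23.3)/6.1 ≈ 8.0656.
High-fitness type's separating payoff: 72.5 − 1.8 × d* = 72.5 − 1.8 × (72.5 − 23.3)/6.1 = 72.5 − 88.56/6.1 ≈ 57.982.
Pooling payoff: 0.34 × 72.5 + 0.66 × 23.3 = 40.028.
Difference: 57.982 − 40.028 = 17.954, i.e. 18.0 to one decimal place.
The high-fitness type prefers to separate.

18.0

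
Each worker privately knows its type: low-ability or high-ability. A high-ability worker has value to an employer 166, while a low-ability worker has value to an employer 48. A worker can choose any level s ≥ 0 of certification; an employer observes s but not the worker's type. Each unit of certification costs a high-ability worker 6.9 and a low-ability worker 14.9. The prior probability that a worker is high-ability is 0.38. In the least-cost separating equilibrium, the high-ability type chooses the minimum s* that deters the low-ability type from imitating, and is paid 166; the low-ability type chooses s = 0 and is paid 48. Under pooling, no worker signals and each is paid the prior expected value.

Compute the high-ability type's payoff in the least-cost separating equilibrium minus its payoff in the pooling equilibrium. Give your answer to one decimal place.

Least-cost separating signal: s* solves 48 = 166 − 14.9·s*, so s* = (166 − 48)/14.9 ≈ 7.9195.
High-ability type's separating payoff: 166 − 6.9 × s* = 166 − 6.9 × (166 − 48)/14.9 = 166 − 814.2/14.9 ≈ 111.356.
Pooling payoff: 0.38 × 166 + 0.62 × 48 = 92.84.
Difference: 111.356 − 92.84 = 18.516, i.e. 18.5 to one decimal place.
The high-ability type prefers to separate.

18.5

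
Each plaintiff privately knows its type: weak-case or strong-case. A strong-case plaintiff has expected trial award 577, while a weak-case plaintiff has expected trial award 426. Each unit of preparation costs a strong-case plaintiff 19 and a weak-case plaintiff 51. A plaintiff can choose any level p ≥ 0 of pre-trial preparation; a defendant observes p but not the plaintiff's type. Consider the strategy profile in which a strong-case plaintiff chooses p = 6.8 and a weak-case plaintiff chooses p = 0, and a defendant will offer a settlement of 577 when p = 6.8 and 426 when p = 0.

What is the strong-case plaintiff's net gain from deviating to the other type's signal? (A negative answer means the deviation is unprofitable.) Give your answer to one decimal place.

Playing p = 6.8 the strong-case plaintiff receives 577 − 19 × 6.8 = 447.8.
Deviating to p = 0 yields 426 instead.
Gain from deviating: 426 − 447.8 = -21.8.
The gain is negative, so the strong-case type's incentive-compatibility constraint is satisfied.

-21.8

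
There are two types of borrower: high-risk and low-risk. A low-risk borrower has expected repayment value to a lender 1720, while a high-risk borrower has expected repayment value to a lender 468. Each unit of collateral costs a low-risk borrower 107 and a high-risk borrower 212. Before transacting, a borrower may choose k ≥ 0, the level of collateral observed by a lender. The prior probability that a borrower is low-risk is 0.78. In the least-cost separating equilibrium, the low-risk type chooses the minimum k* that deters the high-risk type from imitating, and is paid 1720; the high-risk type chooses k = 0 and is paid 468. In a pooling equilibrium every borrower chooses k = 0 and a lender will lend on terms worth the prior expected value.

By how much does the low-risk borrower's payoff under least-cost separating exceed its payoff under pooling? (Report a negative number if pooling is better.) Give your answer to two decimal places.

Least-cost separating signal: k* solves 468 = 1720 − 212·k*, so k* = (1720 − 468)/212 ≈ 5.9057.
Low-risk type's separating payoff: 1720 − 107 × k* = 1720 − 107 × (1720 − 468)/212 = 1720 − 133964/212 ≈ 1088.0943.
Pooling payoff: 0.78 × 1720 + 0.22 × 468 = 1444.56.
Difference: 1088.0943 − 1444.56 = -356.4657, i.e. -356.47 to two decimal places.
The low-risk type would prefer the pooling outcome.

-356.47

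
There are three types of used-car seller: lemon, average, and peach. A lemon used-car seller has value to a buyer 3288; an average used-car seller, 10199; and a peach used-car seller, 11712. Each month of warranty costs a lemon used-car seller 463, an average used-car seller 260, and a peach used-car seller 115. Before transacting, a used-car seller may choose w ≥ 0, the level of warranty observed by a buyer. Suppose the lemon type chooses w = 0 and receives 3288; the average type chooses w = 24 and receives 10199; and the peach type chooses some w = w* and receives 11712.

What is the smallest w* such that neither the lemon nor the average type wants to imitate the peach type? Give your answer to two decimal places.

Average type (on-path payoff 10199 − 260×24 = 3959) won't mimic when 3959 ≥ 11712 − 260·w*, i.e. w* ≥ 29.82.
Lemon type (on-path payoff 3288) won't mimic when 3288 ≥ 11712 − 463·w*, i.e. w* ≥ 18.19.
Both must hold, so w* = max(18.19, 29.82) = 29.82. The average type's constraint binds.

29.82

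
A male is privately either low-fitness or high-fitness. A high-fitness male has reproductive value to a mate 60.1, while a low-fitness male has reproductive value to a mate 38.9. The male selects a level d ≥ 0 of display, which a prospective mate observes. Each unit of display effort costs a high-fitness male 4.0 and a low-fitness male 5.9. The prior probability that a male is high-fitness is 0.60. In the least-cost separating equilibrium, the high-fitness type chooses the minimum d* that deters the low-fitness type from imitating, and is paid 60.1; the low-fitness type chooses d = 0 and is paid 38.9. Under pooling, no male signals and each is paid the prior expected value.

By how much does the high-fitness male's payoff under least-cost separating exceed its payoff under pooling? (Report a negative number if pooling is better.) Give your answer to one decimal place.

Least-cost separating signal: d* solves 38.9 = 60.1 − 5.9·d*, so d* = (60.1 − 38.9)/5.9 ≈ 3.5932.
High-fitness type's separating payoff: 60.1 − 4.0 × d* = 60.1 − 4.0 × (60.1 − 38.9)/5.9 = 60.1 − 84.8/5.9 ≈ 45.727.
Pooling payoff: 0.60 × 60.1 + 0.40 × 38.9 = 51.62.
Difference: 45.727 − 51.62 = -5.893, i.e. -5.9 to one decimal place.
The high-fitness type would prefer the pooling outcome.

-5.9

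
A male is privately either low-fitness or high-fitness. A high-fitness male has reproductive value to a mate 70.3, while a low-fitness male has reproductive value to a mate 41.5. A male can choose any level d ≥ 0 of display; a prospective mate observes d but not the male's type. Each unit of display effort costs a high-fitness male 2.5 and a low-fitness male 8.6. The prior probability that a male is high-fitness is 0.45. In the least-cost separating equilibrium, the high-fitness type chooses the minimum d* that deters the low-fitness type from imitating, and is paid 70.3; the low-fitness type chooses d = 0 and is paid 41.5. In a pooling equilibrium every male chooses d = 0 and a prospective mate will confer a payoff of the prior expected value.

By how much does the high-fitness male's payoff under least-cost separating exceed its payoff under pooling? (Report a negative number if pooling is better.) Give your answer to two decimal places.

7.47

Least-cost separating signal: d* solves 41.5 = 70.3 − 8.6·d*, so d* = (70.3 − 41.5)/8.6 ≈ 3.3488.
High-fitness type's separating payoff: 70.3 − 2.5 × d* = 70.3 − 2.5 × (70.3 − 41.5)/8.6 = 70.3 − 72/8.6 ≈ 61.9279.
Pooling payoff: 0.45 × 70.3 + 0.55 × 41.5 = 54.46.
Difference: 61.9279 − 54.46 = 7.4679, i.e. 7.47 to two decimal places.
The high-fitness type prefers to separate.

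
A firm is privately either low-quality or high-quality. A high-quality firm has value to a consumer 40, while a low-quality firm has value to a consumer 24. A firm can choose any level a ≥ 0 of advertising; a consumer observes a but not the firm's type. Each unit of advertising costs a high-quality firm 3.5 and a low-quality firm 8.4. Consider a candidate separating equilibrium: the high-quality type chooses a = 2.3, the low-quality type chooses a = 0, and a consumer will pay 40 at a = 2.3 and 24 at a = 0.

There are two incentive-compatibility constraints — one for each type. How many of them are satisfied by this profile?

2

Low-quality type: stay at 0 → 24; mimic → 40 − 8.4 × 2.3 = 20.68. IC holds (24 ≥ 20.68).
High-quality type: signal → 40 − 3.5 × 2.3 = 31.95; deviate to 0 → 24. IC holds (31.95 ≥ 24).
2 of 2 constraints hold, so this is a separating equilibrium.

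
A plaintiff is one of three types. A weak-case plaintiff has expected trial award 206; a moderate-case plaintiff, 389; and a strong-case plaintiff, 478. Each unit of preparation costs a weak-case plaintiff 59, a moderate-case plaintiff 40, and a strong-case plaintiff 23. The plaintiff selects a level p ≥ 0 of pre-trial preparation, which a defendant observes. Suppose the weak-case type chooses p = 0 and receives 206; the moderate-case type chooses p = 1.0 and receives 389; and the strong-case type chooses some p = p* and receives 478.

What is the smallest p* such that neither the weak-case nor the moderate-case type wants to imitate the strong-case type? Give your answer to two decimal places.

Weak-case type (on-path payoff 206) won't mimic when 206 ≥ 478 − 59·p*, i.e. p* ≥ 4.61.
Moderate-case type (on-path payoff 389 − 40×1.0 = 349) won't mimic when 349 ≥ 478 − 40·p*, i.e. p* ≥ 3.23.
Both must hold, so p* = max(4.61, 3.23) = 4.61. The weak-case type's constraint binds.

4.61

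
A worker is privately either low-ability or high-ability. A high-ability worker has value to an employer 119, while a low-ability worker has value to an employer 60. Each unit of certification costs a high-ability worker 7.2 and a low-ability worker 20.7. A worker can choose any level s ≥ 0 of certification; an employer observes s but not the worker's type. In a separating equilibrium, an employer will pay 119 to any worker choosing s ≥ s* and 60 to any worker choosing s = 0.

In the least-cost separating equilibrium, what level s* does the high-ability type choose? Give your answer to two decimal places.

2.85

A low-ability worker choosing s = 0 receives 60.
Imitating at s* instead would pay 119 at cost 20.7·s*, netting 119 − 20.7·s*.
Indifference: 60 = 119 − 20.7·s*, so s* = (119 − 60) / 20.7 ≈ 2.85.
This is the low-ability type's binding incentive-compatibility constraint; any s ≥ 2.85 sustains separation on that side.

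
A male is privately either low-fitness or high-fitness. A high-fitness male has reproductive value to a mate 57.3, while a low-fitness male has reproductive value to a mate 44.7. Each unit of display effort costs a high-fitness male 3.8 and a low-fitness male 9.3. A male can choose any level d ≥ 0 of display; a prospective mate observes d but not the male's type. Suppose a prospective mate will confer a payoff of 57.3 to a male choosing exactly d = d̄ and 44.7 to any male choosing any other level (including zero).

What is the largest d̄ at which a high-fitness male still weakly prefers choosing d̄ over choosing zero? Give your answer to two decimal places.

Choosing d̄ yields the high-fitness type 57.3 − 3.8·d̄; choosing zero yields 44.7.
The high-fitness type is indifferent at 57.3 − 3.8·d̄ = 44.7, i.e. d̄ = (57.3 − 44.7) / 3.8 ≈ 3.32.
For any d̄ above 3.32 the high-fitness type would rather pool at zero, so separation collapses.

3.32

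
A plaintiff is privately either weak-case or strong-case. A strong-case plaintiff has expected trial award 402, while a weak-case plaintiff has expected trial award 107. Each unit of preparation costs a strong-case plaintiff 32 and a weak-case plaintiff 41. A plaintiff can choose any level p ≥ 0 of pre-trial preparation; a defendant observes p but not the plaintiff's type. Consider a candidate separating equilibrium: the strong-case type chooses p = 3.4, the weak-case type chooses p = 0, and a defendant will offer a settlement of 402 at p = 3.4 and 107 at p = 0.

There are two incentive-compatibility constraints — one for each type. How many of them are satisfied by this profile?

Strong-case type: signal → 402 − 32 × 3.4 = 293.2; deviate to 0 → 107. IC holds (293.2 ≥ 107).
Weak-case type: stay at 0 → 107; mimic → 402 − 41 × 3.4 = 262.6. IC fails (107 < 262.6).
1 of 2 constraints hold, so this profile is not an equilibrium.

1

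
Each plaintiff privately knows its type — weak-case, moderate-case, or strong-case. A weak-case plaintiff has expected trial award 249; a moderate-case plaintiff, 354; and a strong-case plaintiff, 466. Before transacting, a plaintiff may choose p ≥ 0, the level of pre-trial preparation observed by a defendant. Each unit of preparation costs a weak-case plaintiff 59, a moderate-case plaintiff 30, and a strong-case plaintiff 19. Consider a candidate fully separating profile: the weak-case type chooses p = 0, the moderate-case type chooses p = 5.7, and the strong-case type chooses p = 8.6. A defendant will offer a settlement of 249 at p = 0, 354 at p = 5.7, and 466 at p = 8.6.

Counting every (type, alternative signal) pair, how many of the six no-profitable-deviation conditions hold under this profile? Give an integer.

4

Weak-case (own payoff 249): to p=5.7 gives 354 − 59×5.7 = 17.7 → no gain ✓; to p=8.6 gives 466 − 59×8.6 = -41.4 → no gain ✓.
Strong-case (own payoff 466 − 19×8.6 = 302.6): to p=0 gives 249 → no gain ✓; to p=5.7 gives 354 − 19×5.7 = 245.7 → no gain ✓.
Moderate-case (own payoff 354 − 30×5.7 = 183): to p=0 gives 249 → profitable ✗; to p=8.6 gives 466 − 30×8.6 = 208 → profitable ✗.
4 of the 6 constraints hold; not an equilibrium.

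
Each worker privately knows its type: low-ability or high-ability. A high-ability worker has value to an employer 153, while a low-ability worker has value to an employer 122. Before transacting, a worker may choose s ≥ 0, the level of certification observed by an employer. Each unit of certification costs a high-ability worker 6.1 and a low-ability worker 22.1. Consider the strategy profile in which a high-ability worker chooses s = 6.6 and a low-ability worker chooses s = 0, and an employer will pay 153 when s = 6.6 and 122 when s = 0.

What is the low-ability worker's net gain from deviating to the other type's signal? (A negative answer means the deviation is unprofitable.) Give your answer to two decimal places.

-114.86

Playing s = 0 the low-ability worker receives 122.
Deviating to s = 6.6 brings payment 153 at cost 22.1 × 6.6 = 145.86, netting 7.14.
Gain from deviating: 7.14 − 122 = -114.86.
The gain is negative, so the low-ability type's incentive-compatibility constraint is satisfied.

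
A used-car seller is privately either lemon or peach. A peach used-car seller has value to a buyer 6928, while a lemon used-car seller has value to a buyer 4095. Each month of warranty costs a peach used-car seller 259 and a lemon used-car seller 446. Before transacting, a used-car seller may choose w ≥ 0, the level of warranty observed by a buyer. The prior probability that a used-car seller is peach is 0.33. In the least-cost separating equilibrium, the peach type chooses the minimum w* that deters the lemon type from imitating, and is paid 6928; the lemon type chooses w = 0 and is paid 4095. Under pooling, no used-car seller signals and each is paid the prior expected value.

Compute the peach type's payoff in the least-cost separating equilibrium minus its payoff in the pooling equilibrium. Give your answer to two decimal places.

Least-cost separating signal: w* solves 4095 = 6928 − 446·w*, so w* = (6928 − 4095)/446 ≈ 6.3520.
Peach type's separating payoff: 6928 − 259 × w* = 6928 − 259 × (6928 − 4095)/446 = 6928 − 733747/446 ≈ 5282.8274.
Pooling payoff: 0.33 × 6928 + 0.67 × 4095 = 5029.89.
Difference: 5282.8274 − 5029.89 = 252.9374, i.e. 252.94 to two decimal places.
The peach type prefers to separate.

252.94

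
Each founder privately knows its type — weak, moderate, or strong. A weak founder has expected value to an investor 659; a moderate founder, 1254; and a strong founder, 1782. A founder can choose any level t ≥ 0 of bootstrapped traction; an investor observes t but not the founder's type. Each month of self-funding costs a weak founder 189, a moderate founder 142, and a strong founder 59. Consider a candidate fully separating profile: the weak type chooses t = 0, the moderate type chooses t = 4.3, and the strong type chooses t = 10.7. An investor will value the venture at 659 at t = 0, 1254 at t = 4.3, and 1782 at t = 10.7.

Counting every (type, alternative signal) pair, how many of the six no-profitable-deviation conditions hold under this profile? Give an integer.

Moderate (own payoff 1254 − 142×4.3 = 643.4): to t=0 gives 659 → profitable ✗; to t=10.7 gives 1782 − 142×10.7 = 262.6 → no gain ✓.
Strong (own payoff 1782 − 59×10.7 = 1150.7): to t=0 gives 659 → no gain ✓; to t=4.3 gives 1254 − 59×4.3 = 1000.3 → no gain ✓.
Weak (own payoff 659): to t=4.3 gives 1254 − 189×4.3 = 441.3 → no gain ✓; to t=10.7 gives 1782 − 189×10.7 = -240.3 → no gain ✓.
5 of the 6 constraints hold; not an equilibrium.

5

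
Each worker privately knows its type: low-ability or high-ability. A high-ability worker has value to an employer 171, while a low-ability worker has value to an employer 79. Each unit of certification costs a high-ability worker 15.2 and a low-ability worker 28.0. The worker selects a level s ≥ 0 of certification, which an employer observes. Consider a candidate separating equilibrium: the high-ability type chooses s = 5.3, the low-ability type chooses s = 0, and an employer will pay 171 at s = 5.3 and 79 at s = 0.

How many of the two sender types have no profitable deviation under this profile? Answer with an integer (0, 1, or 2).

High-ability type: signal → 171 − 15.2 × 5.3 = 90.44; deviate to 0 → 79. IC holds (90.44 ≥ 79).
Low-ability type: stay at 0 → 79; mimic → 171 − 28.0 × 5.3 = 22.6. IC holds (79 ≥ 22.6).
2 of 2 constraints hold, so this is a separating equilibrium.

2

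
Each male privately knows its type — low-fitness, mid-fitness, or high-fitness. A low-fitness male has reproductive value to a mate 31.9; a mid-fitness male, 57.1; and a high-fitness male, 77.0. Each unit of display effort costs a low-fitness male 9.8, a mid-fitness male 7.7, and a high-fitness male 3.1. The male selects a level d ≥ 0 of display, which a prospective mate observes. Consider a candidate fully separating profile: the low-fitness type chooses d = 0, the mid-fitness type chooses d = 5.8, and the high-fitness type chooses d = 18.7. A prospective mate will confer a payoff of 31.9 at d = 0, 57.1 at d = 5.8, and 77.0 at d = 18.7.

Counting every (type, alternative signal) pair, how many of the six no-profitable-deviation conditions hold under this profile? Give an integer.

3

Mid-fitness (own payoff 57.1 − 7.7×5.8 = 12.44): to d=0 gives 31.9 → profitable ✗; to d=18.7 gives 77.0 − 7.7×18.7 = -66.99 → no gain ✓.
High-fitness (own payoff 77.0 − 3.1×18.7 = 19.03): to d=0 gives 31.9 → profitable ✗; to d=5.8 gives 57.1 − 3.1×5.8 = 39.12 → profitable ✗.
Low-fitness (own payoff 31.9): to d=5.8 gives 57.1 − 9.8×5.8 = 0.26 → no gain ✓; to d=18.7 gives 77.0 − 9.8×18.7 = -106.26 → no gain ✓.
3 of the 6 constraints hold; not an equilibrium.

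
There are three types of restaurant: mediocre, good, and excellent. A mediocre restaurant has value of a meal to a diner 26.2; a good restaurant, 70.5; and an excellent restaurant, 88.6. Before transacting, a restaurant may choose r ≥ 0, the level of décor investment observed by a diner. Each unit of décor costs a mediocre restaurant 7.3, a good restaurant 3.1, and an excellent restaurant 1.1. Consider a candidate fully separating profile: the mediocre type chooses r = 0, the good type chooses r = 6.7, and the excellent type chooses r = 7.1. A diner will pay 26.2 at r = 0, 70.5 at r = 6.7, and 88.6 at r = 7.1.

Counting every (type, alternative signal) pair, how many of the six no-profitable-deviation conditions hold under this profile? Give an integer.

Excellent (own payoff 88.6 − 1.1×7.1 = 80.79): to r=0 gives 26.2 → no gain ✓; to r=6.7 gives 70.5 − 1.1×6.7 = 63.13 → no gain ✓.
Good (own payoff 70.5 − 3.1×6.7 = 49.73): to r=0 gives 26.2 → no gain ✓; to r=7.1 gives 88.6 − 3.1×7.1 = 66.59 → profitable ✗.
Mediocre (own payoff 26.2): to r=6.7 gives 70.5 − 7.3×6.7 = 21.59 → no gain ✓; to r=7.1 gives 88.6 − 7.3×7.1 = 36.77 → profitable ✗.
4 of the 6 constraints hold; not an equilibrium.

4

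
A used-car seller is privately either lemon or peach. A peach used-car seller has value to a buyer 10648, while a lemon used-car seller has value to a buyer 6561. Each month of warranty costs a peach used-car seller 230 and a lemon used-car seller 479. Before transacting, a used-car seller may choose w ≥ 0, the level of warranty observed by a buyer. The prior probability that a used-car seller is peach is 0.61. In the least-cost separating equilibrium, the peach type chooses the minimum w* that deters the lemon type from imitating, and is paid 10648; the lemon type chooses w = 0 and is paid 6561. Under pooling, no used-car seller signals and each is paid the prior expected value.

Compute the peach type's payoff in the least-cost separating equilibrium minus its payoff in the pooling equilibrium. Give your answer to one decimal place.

Least-cost separating signal: w* solves 6561 = 10648 − 479·w*, so w* = (10648 − 6561)/479 ≈ 8.5324.
Peach type's separating payoff: 10648 − 230 × w* = 10648 − 230 × (10648 − 6561)/479 = 10648 − 940010/479 ≈ 8685.557.
Pooling payoff: 0.61 × 10648 + 0.39 × 6561 = 9054.07.
Difference: 8685.557 − 9054.07 = -368.513, i.e. -368.5 to one decimal place.
The peach type would prefer the pooling outcome.

-368.5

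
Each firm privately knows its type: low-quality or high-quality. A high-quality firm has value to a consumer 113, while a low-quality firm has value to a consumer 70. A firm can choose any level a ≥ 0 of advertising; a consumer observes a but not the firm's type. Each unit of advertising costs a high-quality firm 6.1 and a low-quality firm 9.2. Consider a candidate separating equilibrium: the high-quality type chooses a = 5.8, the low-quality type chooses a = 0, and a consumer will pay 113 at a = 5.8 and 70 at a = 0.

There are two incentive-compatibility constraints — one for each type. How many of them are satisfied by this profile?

High-quality type: signal → 113 − 6.1 × 5.8 = 77.62; deviate to 0 → 70. IC holds (77.62 ≥ 70).
Low-quality type: stay at 0 → 70; mimic → 113 − 9.2 × 5.8 = 59.64. IC holds (70 ≥ 59.64).
2 of 2 constraints hold, so this is a separating equilibrium.

2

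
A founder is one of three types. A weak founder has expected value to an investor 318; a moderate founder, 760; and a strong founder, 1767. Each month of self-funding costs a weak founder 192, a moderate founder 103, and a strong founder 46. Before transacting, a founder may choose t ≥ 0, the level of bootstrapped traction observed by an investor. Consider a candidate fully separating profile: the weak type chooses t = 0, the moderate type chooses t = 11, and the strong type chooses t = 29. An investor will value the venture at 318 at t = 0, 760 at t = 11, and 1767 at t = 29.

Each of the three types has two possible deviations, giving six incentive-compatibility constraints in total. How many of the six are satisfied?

Strong (own payoff 1767 − 46×29 = 433): to t=0 gives 318 → no gain ✓; to t=11 gives 760 − 46×11 = 254 → no gain ✓.
Weak (own payoff 318): to t=11 gives 760 − 192×11 = -1352 → no gain ✓; to t=29 gives 1767 − 192×29 = -3801 → no gain ✓.
Moderate (own payoff 760 − 103×11 = -373): to t=0 gives 318 → profitable ✗; to t=29 gives 1767 − 103×29 = -1220 → no gain ✓.
5 of the 6 constraints hold; not an equilibrium.

5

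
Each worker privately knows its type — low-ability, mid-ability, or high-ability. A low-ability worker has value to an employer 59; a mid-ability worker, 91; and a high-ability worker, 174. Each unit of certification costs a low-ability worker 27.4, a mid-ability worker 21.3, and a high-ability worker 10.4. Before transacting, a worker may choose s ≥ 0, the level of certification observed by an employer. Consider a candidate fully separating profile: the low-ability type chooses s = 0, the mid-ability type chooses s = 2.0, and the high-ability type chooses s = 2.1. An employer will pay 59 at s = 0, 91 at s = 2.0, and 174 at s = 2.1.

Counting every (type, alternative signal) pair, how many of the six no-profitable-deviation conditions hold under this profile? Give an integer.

Low-ability (own payoff 59): to s=2.0 gives 91 − 27.4×2.0 = 36.2 → no gain ✓; to s=2.1 gives 174 − 27.4×2.1 = 116.46 → profitable ✗.
High-ability (own payoff 174 − 10.4×2.1 = 152.16): to s=0 gives 59 → no gain ✓; to s=2.0 gives 91 − 10.4×2.0 = 70.2 → no gain ✓.
Mid-ability (own payoff 91 − 21.3×2.0 = 48.4): to s=0 gives 59 → profitable ✗; to s=2.1 gives 174 − 21.3×2.1 = 129.27 → profitable ✗.
3 of the 6 constraints hold; not an equilibrium.

3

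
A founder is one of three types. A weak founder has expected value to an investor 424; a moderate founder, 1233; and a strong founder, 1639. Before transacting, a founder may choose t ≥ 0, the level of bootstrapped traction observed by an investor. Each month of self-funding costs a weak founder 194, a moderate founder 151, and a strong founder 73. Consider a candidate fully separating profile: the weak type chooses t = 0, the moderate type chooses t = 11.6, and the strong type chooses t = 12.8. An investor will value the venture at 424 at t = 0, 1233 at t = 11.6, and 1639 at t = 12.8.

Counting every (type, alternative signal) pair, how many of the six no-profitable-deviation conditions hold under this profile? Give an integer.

4

Moderate (own payoff 1233 − 151×11.6 = -518.6): to t=0 gives 424 → profitable ✗; to t=12.8 gives 1639 − 151×12.8 = -293.8 → profitable ✗.
Weak (own payoff 424): to t=11.6 gives 1233 − 194×11.6 = -1017.4 → no gain ✓; to t=12.8 gives 1639 − 194×12.8 = -844.2 → no gain ✓.
Strong (own payoff 1639 − 73×12.8 = 704.6): to t=0 gives 424 → no gain ✓; to t=11.6 gives 1233 − 73×11.6 = 386.2 → no gain ✓.
4 of the 6 constraints hold; not an equilibrium.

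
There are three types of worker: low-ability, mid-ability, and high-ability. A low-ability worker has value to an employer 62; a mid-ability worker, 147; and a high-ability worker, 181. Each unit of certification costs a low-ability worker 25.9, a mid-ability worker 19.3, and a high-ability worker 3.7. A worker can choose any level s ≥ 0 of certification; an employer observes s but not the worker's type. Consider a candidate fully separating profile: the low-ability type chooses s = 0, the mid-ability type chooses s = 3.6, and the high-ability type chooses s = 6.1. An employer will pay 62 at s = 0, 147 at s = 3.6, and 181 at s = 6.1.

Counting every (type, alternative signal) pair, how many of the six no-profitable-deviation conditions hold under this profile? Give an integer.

Mid-ability (own payoff 147 − 19.3×3.6 = 77.52): to s=0 gives 62 → no gain ✓; to s=6.1 gives 181 − 19.3×6.1 = 63.27 → no gain ✓.
Low-ability (own payoff 62): to s=3.6 gives 147 − 25.9×3.6 = 53.76 → no gain ✓; to s=6.1 gives 181 − 25.9×6.1 = 23.01 → no gain ✓.
High-ability (own payoff 181 − 3.7×6.1 = 158.43): to s=0 gives 62 → no gain ✓; to s=3.6 gives 147 − 3.7×3.6 = 133.68 → no gain ✓.
6 of the 6 constraints hold; this profile is a separating equilibrium.

6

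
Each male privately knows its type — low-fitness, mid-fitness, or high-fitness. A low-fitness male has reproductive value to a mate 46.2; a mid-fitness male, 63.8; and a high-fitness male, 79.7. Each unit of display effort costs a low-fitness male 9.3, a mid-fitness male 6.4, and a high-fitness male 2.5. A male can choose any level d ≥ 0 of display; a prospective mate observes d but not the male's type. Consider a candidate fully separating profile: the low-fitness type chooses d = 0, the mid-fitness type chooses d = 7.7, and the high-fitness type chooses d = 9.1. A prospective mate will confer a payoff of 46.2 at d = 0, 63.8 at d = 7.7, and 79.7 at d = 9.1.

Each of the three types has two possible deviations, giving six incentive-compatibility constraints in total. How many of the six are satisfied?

4

High-fitness (own payoff 79.7 − 2.5×9.1 = 56.95): to d=0 gives 46.2 → no gain ✓; to d=7.7 gives 63.8 − 2.5×7.7 = 44.55 → no gain ✓.
Mid-fitness (own payoff 63.8 − 6.4×7.7 = 14.52): to d=0 gives 46.2 → profitable ✗; to d=9.1 gives 79.7 − 6.4×9.1 = 21.46 → profitable ✗.
Low-fitness (own payoff 46.2): to d=7.7 gives 63.8 − 9.3×7.7 = -7.81 → no gain ✓; to d=9.1 gives 79.7 − 9.3×9.1 = -4.93 → no gain ✓.
4 of the 6 constraints hold; not an equilibrium.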